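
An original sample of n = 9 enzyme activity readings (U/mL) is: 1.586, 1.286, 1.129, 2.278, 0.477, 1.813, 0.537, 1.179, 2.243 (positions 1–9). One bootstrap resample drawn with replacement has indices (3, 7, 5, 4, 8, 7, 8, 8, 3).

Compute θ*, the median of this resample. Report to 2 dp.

Resample values: 1.129, 0.537, 0.477, 2.278, 1.179, 0.537, 1.179, 1.179, 1.129.
Sorted: 0.477, 0.537, 0.537, 1.129, 1.129, 1.179, 1.179, 1.179, 2.278
Median = middle value = 1.13

θ* = 1.13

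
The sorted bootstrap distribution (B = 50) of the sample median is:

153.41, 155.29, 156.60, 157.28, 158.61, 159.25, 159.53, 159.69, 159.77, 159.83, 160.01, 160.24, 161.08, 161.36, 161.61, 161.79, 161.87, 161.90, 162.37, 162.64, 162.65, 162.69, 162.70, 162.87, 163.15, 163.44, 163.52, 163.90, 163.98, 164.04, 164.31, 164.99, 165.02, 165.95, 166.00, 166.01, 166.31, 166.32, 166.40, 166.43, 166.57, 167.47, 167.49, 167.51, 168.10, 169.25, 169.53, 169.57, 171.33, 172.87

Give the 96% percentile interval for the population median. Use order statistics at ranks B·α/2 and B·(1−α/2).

(153.41, 171.33)

α = 0.04; lower rank = 50 × 0.020 = 1; upper rank = 50 × 0.980 = 49.
The 1st smallest replicate is 153.41; the 49th is 171.33.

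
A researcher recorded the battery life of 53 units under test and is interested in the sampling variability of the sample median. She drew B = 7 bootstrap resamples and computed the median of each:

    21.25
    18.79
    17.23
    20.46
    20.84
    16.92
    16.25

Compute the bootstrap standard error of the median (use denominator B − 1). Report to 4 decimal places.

Bootstrap SE is the standard deviation of the 7 replicate medians.
Mean of replicates: (21.25 + 18.79 + 17.23 + 20.46 + 20.84 + 16.92 + 16.25) / 7 = 131.74000 / 7 = 18.82000
Sum of squared deviations: (+2.43000)² + (−0.03000)² + (−1.59000)² + (+1.64000)² + (+2.02000)² + (−1.90000)² + (−2.57000)² = 25.41880
Variance = 25.41880 / 6 = 4.23647
SE* = √4.23647

SE* = 2.0583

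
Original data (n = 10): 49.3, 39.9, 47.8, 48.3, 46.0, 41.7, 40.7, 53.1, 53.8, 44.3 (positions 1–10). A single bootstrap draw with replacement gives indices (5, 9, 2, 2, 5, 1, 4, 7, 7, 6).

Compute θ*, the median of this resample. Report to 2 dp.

Resample values: 46.0, 53.8, 39.9, 39.9, 46.0, 49.3, 48.3, 40.7, 40.7, 41.7.
Sorted: 39.9, 39.9, 40.7, 40.7, 41.7, 46.0, 46.0, 48.3, 49.3, 53.8
Median = average of the two middle values = 43.85

θ* = 43.85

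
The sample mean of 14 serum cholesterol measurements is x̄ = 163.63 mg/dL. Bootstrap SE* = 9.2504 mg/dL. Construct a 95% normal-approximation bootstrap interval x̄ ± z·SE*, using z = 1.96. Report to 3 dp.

(145.499, 181.761)

Margin = 1.96 × 9.2504 = 18.1308
Interval: 163.63 ± 18.1308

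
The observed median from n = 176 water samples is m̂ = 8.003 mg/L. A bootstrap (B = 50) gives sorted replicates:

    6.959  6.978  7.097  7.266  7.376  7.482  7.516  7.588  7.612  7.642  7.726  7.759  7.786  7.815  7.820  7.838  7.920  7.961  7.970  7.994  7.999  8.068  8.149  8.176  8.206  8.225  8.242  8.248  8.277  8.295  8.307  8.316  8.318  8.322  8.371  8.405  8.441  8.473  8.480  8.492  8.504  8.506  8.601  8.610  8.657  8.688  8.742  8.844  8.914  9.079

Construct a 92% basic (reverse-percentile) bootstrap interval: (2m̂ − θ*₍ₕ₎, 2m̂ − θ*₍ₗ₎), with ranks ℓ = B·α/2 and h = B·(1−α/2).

Percentile endpoints at ranks 2 and 48: θ*₍2₎ = 6.978, θ*₍48₎ = 8.844.
Basic interval reflects these around m̂:
  lower = 2 × 8.003 − 8.844 = 7.162
  upper = 2 × 8.003 − 6.978 = 9.028

(7.162, 9.028)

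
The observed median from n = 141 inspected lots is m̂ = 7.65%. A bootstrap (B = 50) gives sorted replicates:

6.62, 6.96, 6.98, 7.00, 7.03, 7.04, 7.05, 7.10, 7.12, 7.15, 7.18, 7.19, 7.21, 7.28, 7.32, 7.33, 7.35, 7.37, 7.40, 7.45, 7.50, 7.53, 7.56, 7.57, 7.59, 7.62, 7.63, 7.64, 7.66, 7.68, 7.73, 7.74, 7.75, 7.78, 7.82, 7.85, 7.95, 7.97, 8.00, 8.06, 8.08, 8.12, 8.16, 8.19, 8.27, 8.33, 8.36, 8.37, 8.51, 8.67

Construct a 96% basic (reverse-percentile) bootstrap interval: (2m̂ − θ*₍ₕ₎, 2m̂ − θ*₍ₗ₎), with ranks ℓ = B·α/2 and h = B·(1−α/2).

Percentile endpoints at ranks 1 and 49: θ*₍1₎ = 6.62, θ*₍49₎ = 8.51.
Basic interval reflects these around m̂:
  lower = 2 × 7.65 − 8.51 = 6.79
  upper = 2 × 7.65 − 6.62 = 8.68

(6.79, 8.68)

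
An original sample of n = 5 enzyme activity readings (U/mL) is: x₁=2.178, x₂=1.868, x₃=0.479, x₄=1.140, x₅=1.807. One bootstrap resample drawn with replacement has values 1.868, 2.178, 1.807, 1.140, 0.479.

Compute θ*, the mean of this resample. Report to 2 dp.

Mean = (1.868 + 2.178 + 1.807 + 1.140 + 0.479) / 5 = 7.4720 / 5 = 1.49

θ* = 1.49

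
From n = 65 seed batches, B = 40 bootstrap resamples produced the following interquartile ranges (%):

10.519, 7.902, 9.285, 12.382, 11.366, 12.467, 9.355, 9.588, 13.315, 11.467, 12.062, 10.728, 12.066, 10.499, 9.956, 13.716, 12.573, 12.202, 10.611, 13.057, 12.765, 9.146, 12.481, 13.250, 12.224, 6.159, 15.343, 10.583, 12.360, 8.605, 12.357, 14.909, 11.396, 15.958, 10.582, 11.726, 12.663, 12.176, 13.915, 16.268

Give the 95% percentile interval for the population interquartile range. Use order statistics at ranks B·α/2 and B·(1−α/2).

(6.159, 15.958)

Sorted replicates: 6.159, 7.902, 8.605, 9.146, 9.285, 9.355, 9.588, 9.956, 10.499, 10.519, 10.582, 10.583, 10.611, 10.728, 11.366, 11.396, 11.467, 11.726, 12.062, 12.066, 12.176, 12.202, 12.224, 12.357, 12.360, 12.382, 12.467, 12.481, 12.573, 12.663, 12.765, 13.057, 13.250, 13.315, 13.716, 13.915, 14.909, 15.343, 15.958, 16.268
α = 0.05; lower rank = 40 × 0.025 = 1; upper rank = 40 × 0.975 = 39.
The 1st smallest replicate is 6.159; the 39th is 15.958.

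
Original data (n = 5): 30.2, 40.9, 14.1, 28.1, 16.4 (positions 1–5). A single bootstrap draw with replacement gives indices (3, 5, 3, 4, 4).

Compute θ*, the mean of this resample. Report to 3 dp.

θ* = 20.160

Resample values: 14.1, 16.4, 14.1, 28.1, 28.1.
Mean = (14.1 + 16.4 + 14.1 + 28.1 + 28.1) / 5 = 100.80 / 5 = 20.160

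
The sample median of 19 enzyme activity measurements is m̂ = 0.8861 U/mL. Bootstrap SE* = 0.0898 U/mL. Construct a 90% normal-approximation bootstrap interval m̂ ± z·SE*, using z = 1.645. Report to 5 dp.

Margin = 1.645 × 0.0898 = 0.147721
Interval: 0.8861 ± 0.147721

(0.73838, 1.03382)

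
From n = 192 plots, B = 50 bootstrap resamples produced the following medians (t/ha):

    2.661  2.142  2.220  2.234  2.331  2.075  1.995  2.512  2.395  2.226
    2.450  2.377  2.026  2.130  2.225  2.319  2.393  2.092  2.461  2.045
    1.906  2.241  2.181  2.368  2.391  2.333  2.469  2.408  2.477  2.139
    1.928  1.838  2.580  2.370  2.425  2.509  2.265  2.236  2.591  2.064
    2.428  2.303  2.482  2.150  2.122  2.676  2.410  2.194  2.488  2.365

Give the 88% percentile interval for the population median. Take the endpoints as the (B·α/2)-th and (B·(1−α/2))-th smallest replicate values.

Sorted replicates: 1.838, 1.906, 1.928, 1.995, 2.026, 2.045, 2.064, 2.075, 2.092, 2.122, 2.130, 2.139, 2.142, 2.150, 2.181, 2.194, 2.220, 2.225, 2.226, 2.234, 2.236, 2.241, 2.265, 2.303, 2.319, 2.331, 2.333, 2.365, 2.368, 2.370, 2.377, 2.391, 2.393, 2.395, 2.408, 2.410, 2.425, 2.428, 2.450, 2.461, 2.469, 2.477, 2.482, 2.488, 2.509, 2.512, 2.580, 2.591, 2.661, 2.676
α = 0.12; lower rank = 50 × 0.060 = 3; upper rank = 50 × 0.940 = 47.
The 3rd smallest replicate is 1.928; the 47th is 2.580.

(1.928, 2.580)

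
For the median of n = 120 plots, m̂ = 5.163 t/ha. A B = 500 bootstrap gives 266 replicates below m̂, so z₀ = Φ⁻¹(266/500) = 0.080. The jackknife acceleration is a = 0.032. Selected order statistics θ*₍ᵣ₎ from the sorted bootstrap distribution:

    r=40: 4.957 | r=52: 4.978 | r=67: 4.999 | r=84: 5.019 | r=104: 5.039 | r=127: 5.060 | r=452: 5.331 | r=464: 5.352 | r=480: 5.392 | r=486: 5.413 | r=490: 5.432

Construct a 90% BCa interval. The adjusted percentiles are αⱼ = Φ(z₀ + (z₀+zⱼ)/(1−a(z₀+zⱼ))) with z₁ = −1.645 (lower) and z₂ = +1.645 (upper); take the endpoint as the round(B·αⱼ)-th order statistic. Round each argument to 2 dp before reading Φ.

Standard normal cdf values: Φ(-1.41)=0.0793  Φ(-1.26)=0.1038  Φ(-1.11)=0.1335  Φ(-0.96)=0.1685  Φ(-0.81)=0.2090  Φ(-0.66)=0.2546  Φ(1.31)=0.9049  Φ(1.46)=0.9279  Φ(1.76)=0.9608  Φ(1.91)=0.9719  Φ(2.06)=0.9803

Lower: z₀ + z₁ = 0.080 + (-1.645) = -1.565; 1 − a(z₀+z₁) = 1 − (0.032)(-1.565) = 1.0501; argument = 0.080 + (-1.565)/1.0501 = -1.4104 → -1.41.
α₁ = Φ(-1.41) = 0.0793; rank = round(500 × 0.0793) = 40; θ*₍40₎ = 4.957.
Upper: z₀ + z₂ = 1.725; 1 − a(z₀+z₂) = 0.9448; argument = 1.9058 → 1.91; α₂ = 0.9719; rank = 486; θ*₍486₎ = 5.413.

(4.957, 5.413)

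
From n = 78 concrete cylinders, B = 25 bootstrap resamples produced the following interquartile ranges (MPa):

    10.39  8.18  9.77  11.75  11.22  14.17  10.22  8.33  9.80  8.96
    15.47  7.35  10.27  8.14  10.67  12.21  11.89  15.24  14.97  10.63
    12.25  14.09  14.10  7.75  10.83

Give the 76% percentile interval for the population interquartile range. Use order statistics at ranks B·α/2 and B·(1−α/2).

(8.14, 14.17)

Sorted replicates: 7.35, 7.75, 8.14, 8.18, 8.33, 8.96, 9.77, 9.80, 10.22, 10.27, 10.39, 10.63, 10.67, 10.83, 11.22, 11.75, 11.89, 12.21, 12.25, 14.09, 14.10, 14.17, 14.97, 15.24, 15.47
α = 0.24; lower rank = 25 × 0.120 = 3; upper rank = 25 × 0.880 = 22.
The 3rd smallest replicate is 8.14; the 22nd is 14.17.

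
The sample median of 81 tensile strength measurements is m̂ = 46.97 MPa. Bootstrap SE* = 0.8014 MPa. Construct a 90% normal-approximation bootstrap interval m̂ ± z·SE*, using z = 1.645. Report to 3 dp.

(45.652, 48.288)

Margin = 1.645 × 0.8014 = 1.3183
Interval: 46.97 ± 1.3183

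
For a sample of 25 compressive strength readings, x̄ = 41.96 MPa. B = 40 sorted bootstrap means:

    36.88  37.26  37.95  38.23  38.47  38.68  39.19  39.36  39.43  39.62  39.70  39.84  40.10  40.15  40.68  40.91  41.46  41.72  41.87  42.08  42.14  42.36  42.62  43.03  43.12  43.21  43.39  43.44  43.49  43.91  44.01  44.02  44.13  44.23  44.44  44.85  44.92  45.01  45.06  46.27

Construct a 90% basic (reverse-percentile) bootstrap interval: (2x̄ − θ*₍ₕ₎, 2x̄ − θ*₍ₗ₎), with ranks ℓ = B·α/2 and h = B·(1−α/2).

(38.91, 46.66)

Percentile endpoints at ranks 2 and 38: θ*₍2₎ = 37.26, θ*₍38₎ = 45.01.
Basic interval reflects these around x̄:
  lower = 2 × 41.96 − 45.01 = 38.91
  upper = 2 × 41.96 − 37.26 = 46.66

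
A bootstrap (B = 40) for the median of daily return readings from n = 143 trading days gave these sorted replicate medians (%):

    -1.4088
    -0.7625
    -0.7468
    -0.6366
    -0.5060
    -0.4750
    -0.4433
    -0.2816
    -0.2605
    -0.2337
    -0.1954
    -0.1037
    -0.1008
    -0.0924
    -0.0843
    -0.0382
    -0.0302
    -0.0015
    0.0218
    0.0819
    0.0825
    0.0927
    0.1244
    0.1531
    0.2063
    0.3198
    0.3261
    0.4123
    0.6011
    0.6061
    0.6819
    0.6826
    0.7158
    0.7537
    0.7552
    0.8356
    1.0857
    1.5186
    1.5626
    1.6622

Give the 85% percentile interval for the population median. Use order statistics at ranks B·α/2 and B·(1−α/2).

α = 0.15; lower rank = 40 × 0.075 = 3; upper rank = 40 × 0.925 = 37.
The 3rd smallest replicate is -0.7468; the 37th is 1.0857.

(-0.7468, 1.0857)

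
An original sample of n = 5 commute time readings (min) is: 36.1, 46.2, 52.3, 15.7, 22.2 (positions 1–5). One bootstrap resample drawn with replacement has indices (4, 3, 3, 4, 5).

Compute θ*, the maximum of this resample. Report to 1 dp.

Resample values: 15.7, 52.3, 52.3, 15.7, 22.2.
Maximum = 52.3

θ* = 52.3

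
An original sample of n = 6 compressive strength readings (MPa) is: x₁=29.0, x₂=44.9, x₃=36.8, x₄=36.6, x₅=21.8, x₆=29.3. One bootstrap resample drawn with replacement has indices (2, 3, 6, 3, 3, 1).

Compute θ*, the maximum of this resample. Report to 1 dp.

Resample values: 44.9, 36.8, 29.3, 36.8, 36.8, 29.0.
Maximum = 44.9

θ* = 44.9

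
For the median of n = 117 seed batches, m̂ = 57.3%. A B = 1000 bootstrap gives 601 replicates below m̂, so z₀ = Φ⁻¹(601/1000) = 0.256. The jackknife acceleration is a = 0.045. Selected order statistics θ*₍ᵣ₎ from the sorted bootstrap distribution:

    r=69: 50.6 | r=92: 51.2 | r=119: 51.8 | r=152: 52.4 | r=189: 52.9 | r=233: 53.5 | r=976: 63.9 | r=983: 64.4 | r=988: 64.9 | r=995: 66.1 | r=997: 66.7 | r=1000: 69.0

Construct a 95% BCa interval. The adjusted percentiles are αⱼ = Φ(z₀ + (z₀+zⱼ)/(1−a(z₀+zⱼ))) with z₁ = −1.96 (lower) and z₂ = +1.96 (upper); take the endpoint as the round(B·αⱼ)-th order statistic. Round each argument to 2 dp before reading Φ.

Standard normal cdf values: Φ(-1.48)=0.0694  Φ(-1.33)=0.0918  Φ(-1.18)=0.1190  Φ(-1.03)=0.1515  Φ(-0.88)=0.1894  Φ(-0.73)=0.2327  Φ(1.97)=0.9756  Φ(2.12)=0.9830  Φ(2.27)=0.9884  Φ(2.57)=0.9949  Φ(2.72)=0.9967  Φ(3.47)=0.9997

Lower: z₀ + z₁ = 0.256 + (-1.960) = -1.704; 1 − a(z₀+z₁) = 1 − (0.045)(-1.704) = 1.0767; argument = 0.256 + (-1.704)/1.0767 = -1.3266 → -1.33.
α₁ = Φ(-1.33) = 0.0918; rank = round(1000 × 0.0918) = 92; θ*₍92₎ = 51.2.
Upper: z₀ + z₂ = 2.216; 1 − a(z₀+z₂) = 0.9003; argument = 2.7175 → 2.72; α₂ = 0.9967; rank = 997; θ*₍997₎ = 66.7.

(51.2, 66.7)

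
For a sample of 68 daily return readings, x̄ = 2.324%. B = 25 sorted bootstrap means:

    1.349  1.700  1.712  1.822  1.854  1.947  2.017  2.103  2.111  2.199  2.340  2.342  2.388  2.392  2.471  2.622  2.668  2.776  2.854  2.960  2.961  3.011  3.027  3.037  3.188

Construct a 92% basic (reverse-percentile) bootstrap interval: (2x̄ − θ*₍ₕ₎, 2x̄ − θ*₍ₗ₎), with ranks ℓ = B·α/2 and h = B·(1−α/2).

(1.611, 3.299)

Percentile endpoints at ranks 1 and 24: θ*₍1₎ = 1.349, θ*₍24₎ = 3.037.
Basic interval reflects these around x̄:
  lower = 2 × 2.324 − 3.037 = 1.611
  upper = 2 × 2.324 − 1.349 = 3.299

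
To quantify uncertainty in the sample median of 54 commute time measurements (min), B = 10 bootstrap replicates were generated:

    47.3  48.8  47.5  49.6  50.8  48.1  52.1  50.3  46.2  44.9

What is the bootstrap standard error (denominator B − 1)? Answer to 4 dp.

SE* = 2.2011

Bootstrap SE is the standard deviation of the 10 replicate medians.
Mean of replicates: (47.3 + 48.8 + 47.5 + 49.6 + 50.8 + 48.1 + 52.1 + 50.3 + 46.2 + 44.9) / 10 = 485.60000 / 10 = 48.56000
Sum of squared deviations: (−1.26000)² + (+0.24000)² + (−1.06000)² + (+1.04000)² + (+2.24000)² + (−0.46000)² + (+3.54000)² + (+1.74000)² + (−2.36000)² + (−3.66000)² = 43.60400
Variance = 43.60400 / 9 = 4.84489
SE* = √4.84489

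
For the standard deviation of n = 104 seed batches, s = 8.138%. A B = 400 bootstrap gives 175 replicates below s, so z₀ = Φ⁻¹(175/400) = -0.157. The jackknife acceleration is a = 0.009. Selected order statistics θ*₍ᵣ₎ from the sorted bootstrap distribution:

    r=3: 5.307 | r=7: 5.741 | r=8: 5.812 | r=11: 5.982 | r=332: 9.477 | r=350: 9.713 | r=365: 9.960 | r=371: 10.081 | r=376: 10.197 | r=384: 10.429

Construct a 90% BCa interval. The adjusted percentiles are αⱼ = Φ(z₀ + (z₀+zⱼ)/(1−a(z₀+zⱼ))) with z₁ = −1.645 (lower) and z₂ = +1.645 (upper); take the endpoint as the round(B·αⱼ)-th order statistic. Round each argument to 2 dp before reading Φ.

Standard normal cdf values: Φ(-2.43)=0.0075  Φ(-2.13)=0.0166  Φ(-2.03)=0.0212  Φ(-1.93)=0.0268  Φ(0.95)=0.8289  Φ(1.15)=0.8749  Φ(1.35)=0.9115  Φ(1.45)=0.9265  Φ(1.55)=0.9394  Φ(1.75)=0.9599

Lower: z₀ + z₁ = -0.157 + (-1.645) = -1.802; 1 − a(z₀+z₁) = 1 − (0.009)(-1.802) = 1.0162; argument = -0.157 + (-1.802)/1.0162 = -1.9302 → -1.93.
α₁ = Φ(-1.93) = 0.0268; rank = round(400 × 0.0268) = 11; θ*₍11₎ = 5.982.
Upper: z₀ + z₂ = 1.488; 1 − a(z₀+z₂) = 0.9866; argument = 1.3512 → 1.35; α₂ = 0.9115; rank = 365; θ*₍365₎ = 9.960.

(5.982, 9.960)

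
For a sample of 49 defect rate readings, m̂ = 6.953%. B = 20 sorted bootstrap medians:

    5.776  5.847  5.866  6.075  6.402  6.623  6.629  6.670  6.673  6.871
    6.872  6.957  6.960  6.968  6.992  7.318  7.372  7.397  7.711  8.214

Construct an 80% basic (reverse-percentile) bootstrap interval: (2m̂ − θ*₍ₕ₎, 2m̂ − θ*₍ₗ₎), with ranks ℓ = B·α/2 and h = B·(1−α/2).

(6.509, 8.059)

Percentile endpoints at ranks 2 and 18: θ*₍2₎ = 5.847, θ*₍18₎ = 7.397.
Basic interval reflects these around m̂:
  lower = 2 × 6.953 − 7.397 = 6.509
  upper = 2 × 6.953 − 5.847 = 8.059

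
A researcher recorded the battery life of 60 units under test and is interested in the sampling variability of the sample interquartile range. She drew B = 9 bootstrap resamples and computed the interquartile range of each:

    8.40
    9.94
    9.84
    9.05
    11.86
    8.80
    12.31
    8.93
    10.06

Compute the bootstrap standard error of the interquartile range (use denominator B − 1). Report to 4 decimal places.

SE* = 1.3603

Bootstrap SE is the standard deviation of the 9 replicate interquartile ranges.
Mean of replicates: (8.40 + 9.94 + 9.84 + 9.05 + 11.86 + 8.80 + 12.31 + 8.93 + 10.06) / 9 = 89.19000 / 9 = 9.91000
Sum of squared deviations: (−1.51000)² + (+0.03000)² + (−0.07000)² + (−0.86000)² + (+1.95000)² + (−1.11000)² + (+2.40000)² + (−0.98000)² + (+0.15000)² = 14.80300
Variance = 14.80300 / 8 = 1.85037
SE* = √1.85037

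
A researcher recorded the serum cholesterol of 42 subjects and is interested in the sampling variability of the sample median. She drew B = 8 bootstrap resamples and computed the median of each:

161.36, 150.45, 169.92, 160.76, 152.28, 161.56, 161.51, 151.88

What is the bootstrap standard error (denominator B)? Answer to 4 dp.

SE* = 6.2156

Bootstrap SE is the standard deviation of the 8 replicate medians.
Mean of replicates: (161.36 + 150.45 + 169.92 + 160.76 + 152.28 + 161.56 + 161.51 + 151.88) / 8 = 1269.72000 / 8 = 158.71500
Sum of squared deviations: (+2.64500)² + (−8.26500)² + (+11.20500)² + (+2.04500)² + (−6.43500)² + (+2.84500)² + (+2.79500)² + (−6.83500)² = 309.07280
Variance = 309.07280 / 8 = 38.63410
SE* = √38.63410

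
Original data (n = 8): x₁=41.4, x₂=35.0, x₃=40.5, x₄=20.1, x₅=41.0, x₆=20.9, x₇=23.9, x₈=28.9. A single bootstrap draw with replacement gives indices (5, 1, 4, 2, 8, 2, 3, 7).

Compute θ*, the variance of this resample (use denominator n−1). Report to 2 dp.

Resample values: 41.0, 41.4, 20.1, 35.0, 28.9, 35.0, 40.5, 23.9.
Mean = 33.2250; sum of squared deviations = 464.4350
s² = 464.4350 / 7 = 66.3479

θ* = 66.35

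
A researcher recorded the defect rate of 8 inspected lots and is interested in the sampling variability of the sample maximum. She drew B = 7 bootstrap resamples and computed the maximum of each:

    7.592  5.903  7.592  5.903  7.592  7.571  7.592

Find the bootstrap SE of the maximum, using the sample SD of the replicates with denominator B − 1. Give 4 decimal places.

SE* = 0.8221

Bootstrap SE is the standard deviation of the 7 replicate maximums.
Mean of replicates: (7.592 + 5.903 + 7.592 + 5.903 + 7.592 + 7.571 + 7.592) / 7 = 49.74500 / 7 = 7.10643
Sum of squared deviations: (+0.48557)² + (−1.20343)² + (+0.48557)² + (−1.20343)² + (+0.48557)² + (+0.46457)² + (+0.48557)² = 4.05543
Variance = 4.05543 / 6 = 0.67590
SE* = √0.67590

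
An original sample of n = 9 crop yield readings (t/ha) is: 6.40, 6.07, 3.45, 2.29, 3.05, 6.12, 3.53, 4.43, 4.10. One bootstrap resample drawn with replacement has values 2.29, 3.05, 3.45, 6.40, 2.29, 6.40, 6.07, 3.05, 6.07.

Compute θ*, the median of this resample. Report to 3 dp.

Sorted: 2.29, 2.29, 3.05, 3.05, 3.45, 6.07, 6.07, 6.40, 6.40
Median = middle value = 3.450

θ* = 3.450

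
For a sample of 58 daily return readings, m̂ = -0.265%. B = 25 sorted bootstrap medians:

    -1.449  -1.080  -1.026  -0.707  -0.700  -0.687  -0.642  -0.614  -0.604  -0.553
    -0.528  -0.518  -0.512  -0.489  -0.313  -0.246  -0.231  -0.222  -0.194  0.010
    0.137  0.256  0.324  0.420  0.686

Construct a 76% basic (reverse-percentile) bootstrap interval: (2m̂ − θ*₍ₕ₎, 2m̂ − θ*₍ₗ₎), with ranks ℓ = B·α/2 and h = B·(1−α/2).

(-0.786, 0.496)

Percentile endpoints at ranks 3 and 22: θ*₍3₎ = -1.026, θ*₍22₎ = 0.256.
Basic interval reflects these around m̂:
  lower = 2 × -0.265 − 0.256 = -0.786
  upper = 2 × -0.265 − -1.026 = 0.496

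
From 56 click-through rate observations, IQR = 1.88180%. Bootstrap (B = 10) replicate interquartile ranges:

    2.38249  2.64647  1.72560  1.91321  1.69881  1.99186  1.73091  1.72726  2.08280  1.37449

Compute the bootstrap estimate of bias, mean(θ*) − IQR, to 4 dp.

bias = +0.0456

mean(θ*) = (2.38249 + 2.64647 + 1.72560 + 1.91321 + 1.69881 + 1.99186 + 1.73091 + 1.72726 + 2.08280 + 1.37449) / 10 = 1.92739
bias = 1.92739 − 1.88180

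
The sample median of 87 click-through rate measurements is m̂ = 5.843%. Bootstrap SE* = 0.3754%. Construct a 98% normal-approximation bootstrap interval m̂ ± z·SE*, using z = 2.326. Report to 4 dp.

Margin = 2.326 × 0.3754 = 0.87318
Interval: 5.843 ± 0.87318

(4.9698, 6.7162)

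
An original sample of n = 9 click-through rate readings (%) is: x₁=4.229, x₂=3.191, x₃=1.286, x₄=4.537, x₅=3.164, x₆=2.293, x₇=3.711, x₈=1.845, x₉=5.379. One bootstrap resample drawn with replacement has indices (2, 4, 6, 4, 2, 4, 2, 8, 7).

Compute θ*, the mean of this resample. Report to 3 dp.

θ* = 3.448

Resample values: 3.191, 4.537, 2.293, 4.537, 3.191, 4.537, 3.191, 1.845, 3.711.
Mean = (3.191 + 4.537 + 2.293 + 4.537 + 3.191 + 4.537 + 3.191 + 1.845 + 3.711) / 9 = 31.0330 / 9 = 3.448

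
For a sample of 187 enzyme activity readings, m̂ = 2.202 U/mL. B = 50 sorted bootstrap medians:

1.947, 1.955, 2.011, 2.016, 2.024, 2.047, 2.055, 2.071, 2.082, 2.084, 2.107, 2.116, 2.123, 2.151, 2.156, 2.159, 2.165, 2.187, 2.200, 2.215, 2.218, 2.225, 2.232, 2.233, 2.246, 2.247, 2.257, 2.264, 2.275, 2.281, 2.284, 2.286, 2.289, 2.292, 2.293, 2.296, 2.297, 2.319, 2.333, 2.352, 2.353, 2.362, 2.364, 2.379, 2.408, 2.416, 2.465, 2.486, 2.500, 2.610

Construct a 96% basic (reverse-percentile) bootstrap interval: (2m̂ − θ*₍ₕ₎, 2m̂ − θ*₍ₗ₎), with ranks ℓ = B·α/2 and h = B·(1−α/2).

Percentile endpoints at ranks 1 and 49: θ*₍1₎ = 1.947, θ*₍49₎ = 2.500.
Basic interval reflects these around m̂:
  lower = 2 × 2.202 − 2.500 = 1.904
  upper = 2 × 2.202 − 1.947 = 2.457

(1.904, 2.457)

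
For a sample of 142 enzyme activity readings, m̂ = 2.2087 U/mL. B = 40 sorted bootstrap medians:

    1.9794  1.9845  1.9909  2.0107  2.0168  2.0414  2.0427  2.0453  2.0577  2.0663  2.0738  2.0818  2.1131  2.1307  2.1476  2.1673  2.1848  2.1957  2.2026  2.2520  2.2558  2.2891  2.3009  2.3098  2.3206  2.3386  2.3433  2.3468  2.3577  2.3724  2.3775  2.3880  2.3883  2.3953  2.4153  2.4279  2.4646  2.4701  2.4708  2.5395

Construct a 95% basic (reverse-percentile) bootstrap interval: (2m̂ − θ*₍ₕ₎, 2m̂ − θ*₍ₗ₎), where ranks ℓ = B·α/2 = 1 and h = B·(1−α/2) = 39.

(1.9466, 2.4380)

Percentile endpoints at ranks 1 and 39: θ*₍1₎ = 1.9794, θ*₍39₎ = 2.4708.
Basic interval reflects these around m̂:
  lower = 2 × 2.2087 − 2.4708 = 1.9466
  upper = 2 × 2.2087 − 1.9794 = 2.4380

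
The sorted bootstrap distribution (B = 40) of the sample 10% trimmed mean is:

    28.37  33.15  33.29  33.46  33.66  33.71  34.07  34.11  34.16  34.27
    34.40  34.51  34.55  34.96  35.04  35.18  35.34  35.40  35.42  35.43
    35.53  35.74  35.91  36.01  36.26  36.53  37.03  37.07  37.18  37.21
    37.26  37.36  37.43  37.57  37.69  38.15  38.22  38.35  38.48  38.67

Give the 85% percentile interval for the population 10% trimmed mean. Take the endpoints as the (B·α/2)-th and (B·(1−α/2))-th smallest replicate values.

(33.29, 38.22)

α = 0.15; lower rank = 40 × 0.075 = 3; upper rank = 40 × 0.925 = 37.
The 3rd smallest replicate is 33.29; the 37th is 38.22.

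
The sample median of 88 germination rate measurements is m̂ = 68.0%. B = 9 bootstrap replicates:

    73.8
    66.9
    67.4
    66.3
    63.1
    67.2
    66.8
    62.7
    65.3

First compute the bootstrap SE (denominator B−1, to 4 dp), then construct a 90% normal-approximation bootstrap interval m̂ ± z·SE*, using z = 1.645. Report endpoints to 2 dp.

Mean of replicates = 66.6111; sum of squared deviations = 82.2089; SE* = √(82.2089/8) = 3.2056
Margin = 1.645 × 3.2056 = 5.273
Interval: 68.0 ± 5.273

(62.73, 73.27)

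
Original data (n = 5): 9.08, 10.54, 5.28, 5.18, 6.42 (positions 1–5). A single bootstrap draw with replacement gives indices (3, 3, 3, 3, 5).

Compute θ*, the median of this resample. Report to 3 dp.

θ* = 5.280

Resample values: 5.28, 5.28, 5.28, 5.28, 6.42.
Sorted: 5.28, 5.28, 5.28, 5.28, 6.42
Median = middle value = 5.280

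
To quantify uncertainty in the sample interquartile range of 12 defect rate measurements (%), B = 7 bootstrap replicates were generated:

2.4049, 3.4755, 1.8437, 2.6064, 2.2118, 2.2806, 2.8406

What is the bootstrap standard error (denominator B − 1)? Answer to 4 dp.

Bootstrap SE is the standard deviation of the 7 replicate interquartile ranges.
Mean of replicates: (2.4049 + 3.4755 + 1.8437 + 2.6064 + 2.2118 + 2.2806 + 2.8406) / 7 = 17.66350 / 7 = 2.52336
Sum of squared deviations: (−0.11846)² + (+0.95214)² + (−0.67966)² + (+0.08304)² + (−0.31156)² + (−0.24276)² + (+0.31724)² = 1.64608
Variance = 1.64608 / 6 = 0.27435
SE* = √0.27435

SE* = 0.5238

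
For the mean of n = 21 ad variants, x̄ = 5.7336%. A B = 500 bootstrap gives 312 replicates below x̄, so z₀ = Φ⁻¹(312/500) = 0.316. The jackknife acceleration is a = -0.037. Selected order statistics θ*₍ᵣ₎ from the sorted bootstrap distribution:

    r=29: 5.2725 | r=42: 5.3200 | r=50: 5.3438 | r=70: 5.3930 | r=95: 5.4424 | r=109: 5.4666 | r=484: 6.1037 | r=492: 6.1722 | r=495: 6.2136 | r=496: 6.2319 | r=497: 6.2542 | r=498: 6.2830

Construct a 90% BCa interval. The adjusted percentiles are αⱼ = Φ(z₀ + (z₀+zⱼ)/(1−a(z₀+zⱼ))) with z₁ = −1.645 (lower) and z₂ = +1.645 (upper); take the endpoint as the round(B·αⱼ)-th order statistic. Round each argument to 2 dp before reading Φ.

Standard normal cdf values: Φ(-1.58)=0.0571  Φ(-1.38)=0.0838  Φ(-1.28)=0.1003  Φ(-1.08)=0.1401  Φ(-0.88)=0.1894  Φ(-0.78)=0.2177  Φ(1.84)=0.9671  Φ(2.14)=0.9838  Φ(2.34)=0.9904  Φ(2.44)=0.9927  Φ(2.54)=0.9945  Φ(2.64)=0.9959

Lower: z₀ + z₁ = 0.316 + (-1.645) = -1.329; 1 − a(z₀+z₁) = 1 − (-0.037)(-1.329) = 0.9508; argument = 0.316 + (-1.329)/0.9508 = -1.0817 → -1.08.
α₁ = Φ(-1.08) = 0.1401; rank = round(500 × 0.1401) = 70; θ*₍70₎ = 5.3930.
Upper: z₀ + z₂ = 1.961; 1 − a(z₀+z₂) = 1.0726; argument = 2.1443 → 2.14; α₂ = 0.9838; rank = 492; θ*₍492₎ = 6.1722.

(5.3930, 6.1722)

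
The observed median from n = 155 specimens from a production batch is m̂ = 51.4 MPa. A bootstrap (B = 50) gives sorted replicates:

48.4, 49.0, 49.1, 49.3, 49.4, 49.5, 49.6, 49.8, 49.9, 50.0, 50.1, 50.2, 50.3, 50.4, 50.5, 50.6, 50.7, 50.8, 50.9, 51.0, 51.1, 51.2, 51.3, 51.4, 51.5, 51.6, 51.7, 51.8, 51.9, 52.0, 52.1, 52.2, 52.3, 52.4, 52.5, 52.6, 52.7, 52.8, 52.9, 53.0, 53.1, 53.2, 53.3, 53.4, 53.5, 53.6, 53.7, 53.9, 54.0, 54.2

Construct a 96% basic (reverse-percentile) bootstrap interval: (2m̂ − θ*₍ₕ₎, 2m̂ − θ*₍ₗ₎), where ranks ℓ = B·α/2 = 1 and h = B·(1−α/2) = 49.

Percentile endpoints at ranks 1 and 49: θ*₍1₎ = 48.4, θ*₍49₎ = 54.0.
Basic interval reflects these around m̂:
  lower = 2 × 51.4 − 54.0 = 48.8
  upper = 2 × 51.4 − 48.4 = 54.4

(48.8, 54.4)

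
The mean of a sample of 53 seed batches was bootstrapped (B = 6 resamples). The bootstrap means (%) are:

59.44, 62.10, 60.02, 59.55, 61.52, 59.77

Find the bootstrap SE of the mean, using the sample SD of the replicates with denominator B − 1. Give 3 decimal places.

SE* = 1.125

Bootstrap SE is the standard deviation of the 6 replicate means.
Mean of replicates: (59.44 + 62.10 + 60.02 + 59.55 + 61.52 + 59.77) / 6 = 362.4000 / 6 = 60.4000
Sum of squared deviations: (−0.9600)² + (+1.7000)² + (−0.3800)² + (−0.8500)² + (+1.1200)² + (−0.6300)² = 6.3298
Variance = 6.3298 / 5 = 1.2660
SE* = √1.2660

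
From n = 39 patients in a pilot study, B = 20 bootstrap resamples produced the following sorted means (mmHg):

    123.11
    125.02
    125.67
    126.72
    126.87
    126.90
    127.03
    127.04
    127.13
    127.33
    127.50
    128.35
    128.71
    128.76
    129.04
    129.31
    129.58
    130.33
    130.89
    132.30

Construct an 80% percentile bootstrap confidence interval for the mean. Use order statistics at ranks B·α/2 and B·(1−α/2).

(125.02, 130.33)

α = 0.20; lower rank = 20 × 0.100 = 2; upper rank = 20 × 0.900 = 18.
The 2nd smallest replicate is 125.02; the 18th is 130.33.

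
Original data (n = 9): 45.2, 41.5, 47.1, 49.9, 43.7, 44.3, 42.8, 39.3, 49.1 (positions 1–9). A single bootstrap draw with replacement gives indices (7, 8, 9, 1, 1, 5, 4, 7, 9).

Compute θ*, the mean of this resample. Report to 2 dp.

Resample values: 42.8, 39.3, 49.1, 45.2, 45.2, 43.7, 49.9, 42.8, 49.1.
Mean = (42.8 + 39.3 + 49.1 + 45.2 + 45.2 + 43.7 + 49.9 + 42.8 + 49.1) / 9 = 407.10 / 9 = 45.23

θ* = 45.23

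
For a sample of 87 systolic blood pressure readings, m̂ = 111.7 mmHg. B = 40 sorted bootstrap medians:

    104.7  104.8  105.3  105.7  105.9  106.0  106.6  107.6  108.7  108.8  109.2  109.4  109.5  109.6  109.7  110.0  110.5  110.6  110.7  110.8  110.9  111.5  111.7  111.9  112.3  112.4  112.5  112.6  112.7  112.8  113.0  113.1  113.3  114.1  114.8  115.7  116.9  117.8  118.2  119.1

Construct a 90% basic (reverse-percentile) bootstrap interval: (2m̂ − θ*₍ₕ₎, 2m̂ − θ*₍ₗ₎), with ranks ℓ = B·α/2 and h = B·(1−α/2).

(105.6, 118.6)

Percentile endpoints at ranks 2 and 38: θ*₍2₎ = 104.8, θ*₍38₎ = 117.8.
Basic interval reflects these around m̂:
  lower = 2 × 111.7 − 117.8 = 105.6
  upper = 2 × 111.7 − 104.8 = 118.6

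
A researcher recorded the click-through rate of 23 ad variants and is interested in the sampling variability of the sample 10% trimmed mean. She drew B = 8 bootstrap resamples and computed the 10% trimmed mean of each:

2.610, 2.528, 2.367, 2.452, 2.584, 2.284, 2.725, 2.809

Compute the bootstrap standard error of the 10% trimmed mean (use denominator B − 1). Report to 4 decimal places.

SE* = 0.1759

Bootstrap SE is the standard deviation of the 8 replicate 10% trimmed means.
Mean of replicates: (2.610 + 2.528 + 2.367 + 2.452 + 2.584 + 2.284 + 2.725 + 2.809) / 8 = 20.35900 / 8 = 2.54488
Sum of squared deviations: (+0.06512)² + (−0.01688)² + (−0.17788)² + (−0.09288)² + (+0.03912)² + (−0.26088)² + (+0.18012)² + (+0.26412)² = 0.21658
Variance = 0.21658 / 7 = 0.03094
SE* = √0.03094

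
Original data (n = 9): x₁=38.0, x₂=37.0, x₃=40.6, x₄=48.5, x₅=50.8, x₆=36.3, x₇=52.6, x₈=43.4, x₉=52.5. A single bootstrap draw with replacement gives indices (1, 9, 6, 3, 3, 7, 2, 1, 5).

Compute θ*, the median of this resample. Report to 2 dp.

Resample values: 38.0, 52.5, 36.3, 40.6, 40.6, 52.6, 37.0, 38.0, 50.8.
Sorted: 36.3, 37.0, 38.0, 38.0, 40.6, 40.6, 50.8, 52.5, 52.6
Median = middle value = 40.60

θ* = 40.60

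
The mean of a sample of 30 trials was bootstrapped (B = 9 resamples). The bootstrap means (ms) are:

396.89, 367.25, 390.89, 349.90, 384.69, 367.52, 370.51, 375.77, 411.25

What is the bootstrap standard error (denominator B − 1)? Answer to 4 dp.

Bootstrap SE is the standard deviation of the 9 replicate means.
Mean of replicates: (396.89 + 367.25 + 390.89 + 349.90 + 384.69 + 367.52 + 370.51 + 375.77 + 411.25) / 9 = 3414.67000 / 9 = 379.40778
Sum of squared deviations: (+17.48222)² + (−12.15778)² + (+11.48222)² + (−29.50778)² + (+5.28222)² + (−11.88778)² + (−8.89778)² + (−3.63778)² + (+31.84222)² = 2731.54216
Variance = 2731.54216 / 8 = 341.44277
SE* = √341.44277

SE* = 18.4782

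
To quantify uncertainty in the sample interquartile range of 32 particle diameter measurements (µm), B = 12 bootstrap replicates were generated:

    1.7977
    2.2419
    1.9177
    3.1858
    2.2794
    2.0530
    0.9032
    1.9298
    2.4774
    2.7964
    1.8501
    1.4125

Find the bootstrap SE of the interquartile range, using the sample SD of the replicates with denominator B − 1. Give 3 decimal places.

Bootstrap SE is the standard deviation of the 12 replicate interquartile ranges.
Mean of replicates: (1.7977 + 2.2419 + 1.9177 + 3.1858 + 2.2794 + 2.0530 + 0.9032 + 1.9298 + 2.4774 + 2.7964 + 1.8501 + 1.4125) / 12 = 24.84490 / 12 = 2.07041
Sum of squared deviations: (−0.27271)² + (+0.17149)² + (−0.15271)² + (+1.11539)² + (+0.20899)² + (−0.01741)² + (−1.16721)² + (−0.14061)² + (+0.40699)² + (+0.72599)² + (−0.22031)² + (−0.65791)² = 3.97141
Variance = 3.97141 / 11 = 0.36104
SE* = √0.36104

SE* = 0.601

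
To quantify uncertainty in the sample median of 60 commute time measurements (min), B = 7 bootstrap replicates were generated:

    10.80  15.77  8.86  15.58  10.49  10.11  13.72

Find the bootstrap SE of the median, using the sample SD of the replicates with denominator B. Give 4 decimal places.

Bootstrap SE is the standard deviation of the 7 replicate medians.
Mean of replicates: (10.80 + 15.77 + 8.86 + 15.58 + 10.49 + 10.11 + 13.72) / 7 = 85.33000 / 7 = 12.19000
Sum of squared deviations: (−1.39000)² + (+3.58000)² + (−3.33000)² + (+3.39000)² + (−1.70000)² + (−2.08000)² + (+1.53000)² = 46.88680
Variance = 46.88680 / 7 = 6.69811
SE* = √6.69811

SE* = 2.5881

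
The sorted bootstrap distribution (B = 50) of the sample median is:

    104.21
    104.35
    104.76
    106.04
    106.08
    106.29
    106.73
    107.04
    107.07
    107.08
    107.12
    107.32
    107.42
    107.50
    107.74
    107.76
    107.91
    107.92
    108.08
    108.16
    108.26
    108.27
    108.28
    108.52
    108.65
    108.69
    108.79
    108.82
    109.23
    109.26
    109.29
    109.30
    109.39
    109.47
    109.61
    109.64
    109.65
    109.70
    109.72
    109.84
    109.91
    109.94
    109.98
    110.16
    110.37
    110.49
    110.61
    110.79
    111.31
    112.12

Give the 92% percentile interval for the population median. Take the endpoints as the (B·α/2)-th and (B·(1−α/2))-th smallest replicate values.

α = 0.08; lower rank = 50 × 0.040 = 2; upper rank = 50 × 0.960 = 48.
The 2nd smallest replicate is 104.35; the 48th is 110.79.

(104.35, 110.79)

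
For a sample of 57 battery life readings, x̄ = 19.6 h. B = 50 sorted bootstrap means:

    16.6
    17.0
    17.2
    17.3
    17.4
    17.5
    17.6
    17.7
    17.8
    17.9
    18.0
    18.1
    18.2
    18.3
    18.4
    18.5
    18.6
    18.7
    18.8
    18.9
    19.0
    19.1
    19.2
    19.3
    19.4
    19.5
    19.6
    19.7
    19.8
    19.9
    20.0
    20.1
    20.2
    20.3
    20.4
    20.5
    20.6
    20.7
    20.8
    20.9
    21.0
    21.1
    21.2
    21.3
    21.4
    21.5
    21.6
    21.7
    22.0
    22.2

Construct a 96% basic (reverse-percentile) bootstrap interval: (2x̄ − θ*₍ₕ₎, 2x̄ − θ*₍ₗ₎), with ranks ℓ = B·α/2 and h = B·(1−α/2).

Percentile endpoints at ranks 1 and 49: θ*₍1₎ = 16.6, θ*₍49₎ = 22.0.
Basic interval reflects these around x̄:
  lower = 2 × 19.6 − 22.0 = 17.2
  upper = 2 × 19.6 − 16.6 = 22.6

(17.2, 22.6)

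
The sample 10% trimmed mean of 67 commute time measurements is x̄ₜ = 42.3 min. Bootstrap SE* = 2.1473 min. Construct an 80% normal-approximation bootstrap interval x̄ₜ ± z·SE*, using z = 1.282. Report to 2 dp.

Margin = 1.282 × 2.1473 = 2.753
Interval: 42.3 ± 2.753

(39.55, 45.05)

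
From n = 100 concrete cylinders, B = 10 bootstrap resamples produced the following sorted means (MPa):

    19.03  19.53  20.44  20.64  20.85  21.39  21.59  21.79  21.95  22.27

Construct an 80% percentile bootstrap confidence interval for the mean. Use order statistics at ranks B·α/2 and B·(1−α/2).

(19.03, 21.95)

α = 0.20; lower rank = 10 × 0.100 = 1; upper rank = 10 × 0.900 = 9.
The 1st smallest replicate is 19.03; the 9th is 21.95.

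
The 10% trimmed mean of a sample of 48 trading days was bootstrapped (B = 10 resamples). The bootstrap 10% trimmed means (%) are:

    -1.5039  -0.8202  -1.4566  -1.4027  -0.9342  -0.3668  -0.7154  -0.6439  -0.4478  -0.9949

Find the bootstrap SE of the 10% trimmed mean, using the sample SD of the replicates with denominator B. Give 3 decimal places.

Bootstrap SE is the standard deviation of the 10 replicate 10% trimmed means.
Mean of replicates: ((-1.5039) + (-0.8202) + (-1.4566) + (-1.4027) + (-0.9342) + (-0.3668) + (-0.7154) + (-0.6439) + (-0.4478) + (-0.9949)) / 10 = -9.28640 / 10 = -0.92864
Sum of squared deviations: (−0.57526)² + (+0.10844)² + (−0.52796)² + (−0.47406)² + (−0.00556)² + (+0.56184)² + (+0.21324)² + (+0.28474)² + (+0.48084)² + (−0.06626)² = 1.52400
Variance = 1.52400 / 10 = 0.15240
SE* = √0.15240

SE* = 0.390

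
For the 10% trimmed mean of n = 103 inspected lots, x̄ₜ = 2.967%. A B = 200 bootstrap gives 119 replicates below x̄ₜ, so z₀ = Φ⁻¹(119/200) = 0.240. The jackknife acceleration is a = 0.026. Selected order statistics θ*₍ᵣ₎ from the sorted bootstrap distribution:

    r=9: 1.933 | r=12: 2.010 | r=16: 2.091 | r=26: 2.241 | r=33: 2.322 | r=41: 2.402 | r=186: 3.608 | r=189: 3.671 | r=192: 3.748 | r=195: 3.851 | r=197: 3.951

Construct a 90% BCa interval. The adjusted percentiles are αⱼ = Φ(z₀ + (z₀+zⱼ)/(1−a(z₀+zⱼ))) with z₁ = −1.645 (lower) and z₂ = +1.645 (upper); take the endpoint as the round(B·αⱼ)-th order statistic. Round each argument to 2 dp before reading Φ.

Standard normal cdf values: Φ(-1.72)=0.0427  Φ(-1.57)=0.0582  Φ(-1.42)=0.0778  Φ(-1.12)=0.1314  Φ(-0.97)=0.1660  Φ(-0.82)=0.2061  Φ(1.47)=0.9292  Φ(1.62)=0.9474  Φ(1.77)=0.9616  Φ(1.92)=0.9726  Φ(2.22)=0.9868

Lower: z₀ + z₁ = 0.240 + (-1.645) = -1.405; 1 − a(z₀+z₁) = 1 − (0.026)(-1.405) = 1.0365; argument = 0.240 + (-1.405)/1.0365 = -1.1155 → -1.12.
α₁ = Φ(-1.12) = 0.1314; rank = round(200 × 0.1314) = 26; θ*₍26₎ = 2.241.
Upper: z₀ + z₂ = 1.885; 1 − a(z₀+z₂) = 0.9510; argument = 2.2221 → 2.22; α₂ = 0.9868; rank = 197; θ*₍197₎ = 3.951.

(2.241, 3.951)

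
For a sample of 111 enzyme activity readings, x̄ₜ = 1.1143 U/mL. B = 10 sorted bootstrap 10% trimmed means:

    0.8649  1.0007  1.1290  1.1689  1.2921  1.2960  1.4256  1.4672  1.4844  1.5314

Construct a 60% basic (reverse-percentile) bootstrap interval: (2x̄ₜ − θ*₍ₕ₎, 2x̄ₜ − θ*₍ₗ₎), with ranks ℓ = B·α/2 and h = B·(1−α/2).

Percentile endpoints at ranks 2 and 8: θ*₍2₎ = 1.0007, θ*₍8₎ = 1.4672.
Basic interval reflects these around x̄ₜ:
  lower = 2 × 1.1143 − 1.4672 = 0.7614
  upper = 2 × 1.1143 − 1.0007 = 1.2279

(0.7614, 1.2279)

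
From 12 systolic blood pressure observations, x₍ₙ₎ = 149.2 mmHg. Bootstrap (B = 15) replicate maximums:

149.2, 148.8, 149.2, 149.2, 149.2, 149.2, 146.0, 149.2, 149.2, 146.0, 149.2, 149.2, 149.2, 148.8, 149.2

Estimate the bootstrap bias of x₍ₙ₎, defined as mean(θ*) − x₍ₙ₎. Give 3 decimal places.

mean(θ*) = (149.2 + 148.8 + 149.2 + 149.2 + 149.2 + 149.2 + 146.0 + 149.2 + 149.2 + 146.0 + 149.2 + 149.2 + 149.2 + 148.8 + 149.2) / 15 = 148.7200
bias = 148.7200 − 149.2

bias = −0.480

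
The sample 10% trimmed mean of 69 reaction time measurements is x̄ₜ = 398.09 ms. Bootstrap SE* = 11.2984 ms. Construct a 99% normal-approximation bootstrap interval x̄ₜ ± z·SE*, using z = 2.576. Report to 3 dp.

Margin = 2.576 × 11.2984 = 29.1047
Interval: 398.09 ± 29.1047

(368.985, 427.195)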